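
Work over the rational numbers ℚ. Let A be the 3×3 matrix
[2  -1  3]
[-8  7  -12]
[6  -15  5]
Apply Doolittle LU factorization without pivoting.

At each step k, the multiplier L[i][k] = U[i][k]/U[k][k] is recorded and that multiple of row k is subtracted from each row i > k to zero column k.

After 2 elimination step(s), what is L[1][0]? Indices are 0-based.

L[1][0] = -4

[col 0] pivot 2
  R1 -= -4*R0 → (0, 3, 0)  (L[1][0] := -4)
  R2 -= 3*R0 → (0, -12, -4)  (L[2][0] := 3)
[col 1] pivot 3
  R2 -= -4*R1 → (0, 0, -4)  (L[2][1] := -4)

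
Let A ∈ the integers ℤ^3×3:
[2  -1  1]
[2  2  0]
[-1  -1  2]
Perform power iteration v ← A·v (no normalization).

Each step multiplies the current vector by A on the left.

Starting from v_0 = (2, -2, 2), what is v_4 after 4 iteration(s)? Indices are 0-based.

v_4 = (-60, 192, -168)

v_0 = (2, -2, 2).
v_1 = A·v_0 = (8, 0, 4).
v_2 = A·v_1 = (20, 16, 0).
v_3 = A·v_2 = (24, 72, -36).
v_4 = A·v_3 = (-60, 192, -168).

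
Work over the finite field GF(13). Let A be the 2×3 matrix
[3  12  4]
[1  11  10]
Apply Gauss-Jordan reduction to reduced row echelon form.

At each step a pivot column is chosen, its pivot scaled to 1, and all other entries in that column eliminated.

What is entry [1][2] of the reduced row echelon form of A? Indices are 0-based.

M[1][2] = 0

pivot(0,0)=3: scale R0 → (1, 4, 10)
  clear (1,0): R1 −= (1)R0 → (0, 7, 0)
pivot(1,1)=7: scale R1 → (0, 1, 0)
  clear (0,1): R0 −= (4)R1 → (1, 0, 10)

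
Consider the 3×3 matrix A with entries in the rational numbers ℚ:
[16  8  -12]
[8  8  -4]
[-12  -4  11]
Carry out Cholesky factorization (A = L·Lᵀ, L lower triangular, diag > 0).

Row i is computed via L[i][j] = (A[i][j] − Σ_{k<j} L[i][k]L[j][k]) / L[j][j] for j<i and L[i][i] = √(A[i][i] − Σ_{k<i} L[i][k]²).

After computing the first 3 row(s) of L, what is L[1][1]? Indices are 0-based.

L[1][1] = 2

Step 1: L[0][0] = √(16) = 4.
  L[1][0] = (8) / L[0][0] = 2.
Step 2: L[1][1] = √(4) = 2.
  L[2][0] = (-12) / L[0][0] = -3.
  L[2][1] = (2) / L[1][1] = 1.
Step 3: L[2][2] = √(1) = 1.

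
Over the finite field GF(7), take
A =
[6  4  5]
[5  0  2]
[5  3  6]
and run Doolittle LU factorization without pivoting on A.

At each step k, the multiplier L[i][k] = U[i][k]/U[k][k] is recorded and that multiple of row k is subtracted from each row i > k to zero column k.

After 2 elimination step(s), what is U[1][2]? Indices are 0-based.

U[1][2] = 6

[col 0] pivot 6
  R1 -= 2*R0 → (0, 6, 6)  (L[1][0] := 2)
  R2 -= 2*R0 → (0, 2, 3)  (L[2][0] := 2)
[col 1] pivot 6
  R2 -= 5*R1 → (0, 0, 1)  (L[2][1] := 5)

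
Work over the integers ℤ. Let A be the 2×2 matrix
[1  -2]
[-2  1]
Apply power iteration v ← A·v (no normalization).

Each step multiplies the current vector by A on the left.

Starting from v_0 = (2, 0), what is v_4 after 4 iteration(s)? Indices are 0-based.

v_0 = (2, 0).
v_1 = A·v_0 = (2, -4).
v_2 = A·v_1 = (10, -8).
v_3 = A·v_2 = (26, -28).
v_4 = A·v_3 = (82, -80).

v_4 = (82, -80)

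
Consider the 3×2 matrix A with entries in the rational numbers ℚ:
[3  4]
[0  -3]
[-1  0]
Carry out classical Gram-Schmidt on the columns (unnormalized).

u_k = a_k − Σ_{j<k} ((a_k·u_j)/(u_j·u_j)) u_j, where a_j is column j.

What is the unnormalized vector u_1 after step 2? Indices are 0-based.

u_1 = (2/5, -3, 6/5)

Step 1: u_0 = a_0 = (3, 0, -1).
Step 2: u_1 = a_1 − (6/5)·u_0 = (2/5, -3, 6/5).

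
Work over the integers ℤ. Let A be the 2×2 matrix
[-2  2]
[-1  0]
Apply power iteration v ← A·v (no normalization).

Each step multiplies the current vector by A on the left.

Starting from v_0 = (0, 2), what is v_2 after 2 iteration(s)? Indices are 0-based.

v_2 = (-8, -4)

v_0 = (0, 2).
v_1 = A·v_0 = (4, 0).
v_2 = A·v_1 = (-8, -4).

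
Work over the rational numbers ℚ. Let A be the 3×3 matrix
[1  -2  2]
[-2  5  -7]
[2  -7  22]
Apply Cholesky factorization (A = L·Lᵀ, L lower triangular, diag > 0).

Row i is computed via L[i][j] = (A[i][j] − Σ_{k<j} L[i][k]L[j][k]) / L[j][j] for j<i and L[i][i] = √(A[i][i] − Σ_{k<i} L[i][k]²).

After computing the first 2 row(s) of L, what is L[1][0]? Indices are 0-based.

Step 1: L[0][0] = √(1) = 1.
  L[1][0] = (-2) / L[0][0] = -2.
Step 2: L[1][1] = √(1) = 1.

L[1][0] = -2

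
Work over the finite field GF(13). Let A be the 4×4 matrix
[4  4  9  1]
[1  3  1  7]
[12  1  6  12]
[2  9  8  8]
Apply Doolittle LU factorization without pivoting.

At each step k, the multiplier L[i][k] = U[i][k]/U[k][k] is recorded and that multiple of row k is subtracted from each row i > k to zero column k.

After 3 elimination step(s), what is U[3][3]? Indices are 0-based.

Step 1: pivot at (0,0) is 4.
  row1 ← row1 − (10)·row0  ⇒  L[1][0]=10, U row1=(0, 2, 2, 10)
  row2 ← row2 − (3)·row0  ⇒  L[2][0]=3, U row2=(0, 2, 5, 9)
  row3 ← row3 − (7)·row0  ⇒  L[3][0]=7, U row3=(0, 7, 10, 1)
Step 2: pivot at (1,1) is 2.
  row2 ← row2 − (1)·row1  ⇒  L[2][1]=1, U row2=(0, 0, 3, 12)
  row3 ← row3 − (10)·row1  ⇒  L[3][1]=10, U row3=(0, 0, 3, 5)
Step 3: pivot at (2,2) is 3.
  row3 ← row3 − (1)·row2  ⇒  L[3][2]=1, U row3=(0, 0, 0, 6)

U[3][3] = 6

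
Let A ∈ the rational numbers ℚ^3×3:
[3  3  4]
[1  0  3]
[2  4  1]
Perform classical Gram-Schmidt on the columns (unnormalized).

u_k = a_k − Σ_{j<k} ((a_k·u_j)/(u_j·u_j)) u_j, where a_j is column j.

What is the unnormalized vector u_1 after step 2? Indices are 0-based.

Step 1: u_0 = a_0 = (3, 1, 2).
Step 2: u_1 = a_1 − (17/14)·u_0 = (-9/14, -17/14, 11/7).

u_1 = (-9/14, -17/14, 11/7)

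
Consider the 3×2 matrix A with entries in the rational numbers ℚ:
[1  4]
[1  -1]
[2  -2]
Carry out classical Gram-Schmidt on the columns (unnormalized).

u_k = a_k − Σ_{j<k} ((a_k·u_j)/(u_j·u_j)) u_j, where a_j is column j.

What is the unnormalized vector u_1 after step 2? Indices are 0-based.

Step 1: u_0 = a_0 = (1, 1, 2).
Step 2: u_1 = a_1 − (-1/6)·u_0 = (25/6, -5/6, -5/3).

u_1 = (25/6, -5/6, -5/3)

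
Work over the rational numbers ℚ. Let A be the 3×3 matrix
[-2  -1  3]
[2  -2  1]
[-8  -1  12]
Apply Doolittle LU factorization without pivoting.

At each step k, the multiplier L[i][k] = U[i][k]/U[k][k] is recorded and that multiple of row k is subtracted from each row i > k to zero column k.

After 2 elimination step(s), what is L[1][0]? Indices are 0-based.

k=0: U[0][0]=-2
  eliminate (1,0): mult=-1, new row 1: (0, -3, 4); set L[1][0]=-1
  eliminate (2,0): mult=4, new row 2: (0, 3, 0); set L[2][0]=4
k=1: U[1][1]=-3
  eliminate (2,1): mult=-1, new row 2: (0, 0, 4); set L[2][1]=-1

L[1][0] = -1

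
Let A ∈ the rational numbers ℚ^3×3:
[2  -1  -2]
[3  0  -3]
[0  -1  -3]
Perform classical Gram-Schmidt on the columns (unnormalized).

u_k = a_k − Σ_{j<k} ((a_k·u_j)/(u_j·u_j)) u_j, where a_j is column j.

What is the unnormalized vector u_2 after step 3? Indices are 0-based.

Step 1: u_0 = a_0 = (2, 3, 0).
Step 2: u_1 = a_1 − (-2/13)·u_0 = (-9/13, 6/13, -1).
Step 3: u_2 = a_2 − (-1)·u_0 − (39/22)·u_1 = (27/22, -9/11, -27/22).

u_2 = (27/22, -9/11, -27/22)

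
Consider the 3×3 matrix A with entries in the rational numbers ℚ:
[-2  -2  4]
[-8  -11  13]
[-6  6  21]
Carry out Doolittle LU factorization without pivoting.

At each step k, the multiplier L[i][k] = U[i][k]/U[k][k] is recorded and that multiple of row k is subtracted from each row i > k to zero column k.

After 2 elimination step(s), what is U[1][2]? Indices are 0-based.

[col 0] pivot -2
  R1 -= 4*R0 → (0, -3, -3)  (L[1][0] := 4)
  R2 -= 3*R0 → (0, 12, 9)  (L[2][0] := 3)
[col 1] pivot -3
  R2 -= -4*R1 → (0, 0, -3)  (L[2][1] := -4)

U[1][2] = -3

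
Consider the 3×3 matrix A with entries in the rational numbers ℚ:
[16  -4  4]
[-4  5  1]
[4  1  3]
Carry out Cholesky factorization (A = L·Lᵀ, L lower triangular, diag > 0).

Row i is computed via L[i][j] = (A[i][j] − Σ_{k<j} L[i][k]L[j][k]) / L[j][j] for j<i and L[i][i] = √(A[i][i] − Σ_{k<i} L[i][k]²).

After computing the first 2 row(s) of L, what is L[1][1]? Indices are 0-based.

Step 1: L[0][0] = √(16) = 4.
  L[1][0] = (-4) / L[0][0] = -1.
Step 2: L[1][1] = √(4) = 2.

L[1][1] = 2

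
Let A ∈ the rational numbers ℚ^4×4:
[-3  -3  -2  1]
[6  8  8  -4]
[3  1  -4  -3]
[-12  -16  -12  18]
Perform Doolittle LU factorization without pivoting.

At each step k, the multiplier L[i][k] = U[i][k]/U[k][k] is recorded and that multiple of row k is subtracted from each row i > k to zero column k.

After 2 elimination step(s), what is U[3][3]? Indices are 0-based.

k=0: U[0][0]=-3
  eliminate (1,0): mult=-2, new row 1: (0, 2, 4, -2); set L[1][0]=-2
  eliminate (2,0): mult=-1, new row 2: (0, -2, -6, -2); set L[2][0]=-1
  eliminate (3,0): mult=4, new row 3: (0, -4, -4, 14); set L[3][0]=4
k=1: U[1][1]=2
  eliminate (2,1): mult=-1, new row 2: (0, 0, -2, -4); set L[2][1]=-1
  eliminate (3,1): mult=-2, new row 3: (0, 0, 4, 10); set L[3][1]=-2

U[3][3] = 10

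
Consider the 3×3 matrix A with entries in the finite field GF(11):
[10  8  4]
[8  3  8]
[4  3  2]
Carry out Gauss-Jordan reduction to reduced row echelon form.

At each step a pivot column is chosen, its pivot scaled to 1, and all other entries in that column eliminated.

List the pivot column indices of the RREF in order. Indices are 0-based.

step 1: normalize row 0 (÷10) = (1, 3, 7)
  row 1: subtract 8×row0 = (0, 1, 7)
  row 2: subtract 4×row0 = (0, 2, 7)
step 2: normalize row 1 (÷1) = (0, 1, 7)
  row 0: subtract 3×row1 = (1, 0, 8)
  row 2: subtract 2×row1 = (0, 0, 4)
step 3: normalize row 2 (÷4) = (0, 0, 1)
  row 0: subtract 8×row2 = (1, 0, 0)
  row 1: subtract 7×row2 = (0, 1, 0)

pivot columns: 0, 1, 2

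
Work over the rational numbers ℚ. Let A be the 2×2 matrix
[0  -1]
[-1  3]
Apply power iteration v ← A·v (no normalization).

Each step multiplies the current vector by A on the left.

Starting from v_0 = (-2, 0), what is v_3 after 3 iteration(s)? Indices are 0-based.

v_3 = (-6, 20)

v_0 = (-2, 0).
v_1 = A·v_0 = (0, 2).
v_2 = A·v_1 = (-2, 6).
v_3 = A·v_2 = (-6, 20).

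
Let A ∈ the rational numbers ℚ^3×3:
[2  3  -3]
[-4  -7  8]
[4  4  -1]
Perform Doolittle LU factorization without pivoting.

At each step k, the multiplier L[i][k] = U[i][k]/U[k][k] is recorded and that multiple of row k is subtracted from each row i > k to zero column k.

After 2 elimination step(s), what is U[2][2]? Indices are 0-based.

k=0: U[0][0]=2
  eliminate (1,0): mult=-2, new row 1: (0, -1, 2); set L[1][0]=-2
  eliminate (2,0): mult=2, new row 2: (0, -2, 5); set L[2][0]=2
k=1: U[1][1]=-1
  eliminate (2,1): mult=2, new row 2: (0, 0, 1); set L[2][1]=2

U[2][2] = 1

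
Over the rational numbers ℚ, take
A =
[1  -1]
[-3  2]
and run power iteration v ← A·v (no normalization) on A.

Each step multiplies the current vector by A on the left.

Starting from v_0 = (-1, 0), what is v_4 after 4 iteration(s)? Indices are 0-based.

v_4 = (-43, 99)

v_0 = (-1, 0).
v_1 = A·v_0 = (-1, 3).
v_2 = A·v_1 = (-4, 9).
v_3 = A·v_2 = (-13, 30).
v_4 = A·v_3 = (-43, 99).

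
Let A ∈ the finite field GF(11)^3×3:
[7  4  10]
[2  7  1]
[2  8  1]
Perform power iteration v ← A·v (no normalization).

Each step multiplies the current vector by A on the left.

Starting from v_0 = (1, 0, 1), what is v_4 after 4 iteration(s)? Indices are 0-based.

v_0 = (1, 0, 1).
v_1 = A·v_0 = (6, 3, 3).
v_2 = A·v_1 = (7, 3, 6).
v_3 = A·v_2 = (0, 8, 0).
v_4 = A·v_3 = (10, 1, 9).

v_4 = (10, 1, 9)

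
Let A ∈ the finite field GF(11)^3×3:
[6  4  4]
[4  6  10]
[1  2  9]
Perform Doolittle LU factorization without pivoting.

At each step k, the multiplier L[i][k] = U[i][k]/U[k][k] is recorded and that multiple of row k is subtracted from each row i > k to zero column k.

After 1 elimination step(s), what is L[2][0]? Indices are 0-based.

[col 0] pivot 6
  R1 -= 8*R0 → (0, 7, 0)  (L[1][0] := 8)
  R2 -= 2*R0 → (0, 5, 1)  (L[2][0] := 2)

L[2][0] = 2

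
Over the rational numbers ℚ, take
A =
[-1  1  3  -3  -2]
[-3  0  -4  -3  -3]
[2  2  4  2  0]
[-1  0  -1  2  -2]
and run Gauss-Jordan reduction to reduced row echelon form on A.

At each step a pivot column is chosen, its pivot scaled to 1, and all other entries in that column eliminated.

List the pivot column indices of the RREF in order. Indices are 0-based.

pivot(0,0)=-1: scale R0 → (1, -1, -3, 3, 2)
  clear (1,0): R1 −= (-3)R0 → (0, -3, -13, 6, 3)
  clear (2,0): R2 −= (2)R0 → (0, 4, 10, -4, -4)
  clear (3,0): R3 −= (-1)R0 → (0, -1, -4, 5, 0)
pivot(1,1)=-3: scale R1 → (0, 1, 13/3, -2, -1)
  clear (0,1): R0 −= (-1)R1 → (1, 0, 4/3, 1, 1)
  clear (2,1): R2 −= (4)R1 → (0, 0, -22/3, 4, 0)
  clear (3,1): R3 −= (-1)R1 → (0, 0, 1/3, 3, -1)
pivot(2,2)=-22/3: scale R2 → (0, 0, 1, -6/11, 0)
  clear (0,2): R0 −= (4/3)R2 → (1, 0, 0, 19/11, 1)
  clear (1,2): R1 −= (13/3)R2 → (0, 1, 0, 4/11, -1)
  clear (3,2): R3 −= (1/3)R2 → (0, 0, 0, 35/11, -1)
pivot(3,3)=35/11: scale R3 → (0, 0, 0, 1, -11/35)
  clear (0,3): R0 −= (19/11)R3 → (1, 0, 0, 0, 54/35)
  clear (1,3): R1 −= (4/11)R3 → (0, 1, 0, 0, -31/35)
  clear (2,3): R2 −= (-6/11)R3 → (0, 0, 1, 0, -6/35)

pivot columns: 0, 1, 2, 3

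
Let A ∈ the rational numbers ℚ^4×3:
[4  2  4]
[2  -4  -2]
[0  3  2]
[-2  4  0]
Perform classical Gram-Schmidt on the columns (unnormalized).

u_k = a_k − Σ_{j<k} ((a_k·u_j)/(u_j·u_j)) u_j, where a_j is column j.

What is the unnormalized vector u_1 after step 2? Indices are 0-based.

Step 1: u_0 = a_0 = (4, 2, 0, -2).
Step 2: u_1 = a_1 − (-1/3)·u_0 = (10/3, -10/3, 3, 10/3).

u_1 = (10/3, -10/3, 3, 10/3)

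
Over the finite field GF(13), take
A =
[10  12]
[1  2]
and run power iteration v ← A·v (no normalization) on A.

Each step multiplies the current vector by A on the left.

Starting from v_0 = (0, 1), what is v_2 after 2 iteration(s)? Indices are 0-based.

v_2 = (1, 3)

v_0 = (0, 1).
v_1 = A·v_0 = (12, 2).
v_2 = A·v_1 = (1, 3).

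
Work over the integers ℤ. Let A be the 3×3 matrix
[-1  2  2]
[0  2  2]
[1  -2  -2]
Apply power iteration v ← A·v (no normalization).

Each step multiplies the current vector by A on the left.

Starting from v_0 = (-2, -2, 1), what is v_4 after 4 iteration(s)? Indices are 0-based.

v_0 = (-2, -2, 1).
v_1 = A·v_0 = (0, -2, 0).
v_2 = A·v_1 = (-4, -4, 4).
v_3 = A·v_2 = (4, 0, -4).
v_4 = A·v_3 = (-12, -8, 12).

v_4 = (-12, -8, 12)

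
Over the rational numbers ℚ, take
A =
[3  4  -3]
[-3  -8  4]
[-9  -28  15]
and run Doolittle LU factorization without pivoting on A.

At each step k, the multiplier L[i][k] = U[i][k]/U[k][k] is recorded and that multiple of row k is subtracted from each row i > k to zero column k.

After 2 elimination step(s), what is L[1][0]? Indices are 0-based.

L[1][0] = -1

[col 0] pivot 3
  R1 -= -1*R0 → (0, -4, 1)  (L[1][0] := -1)
  R2 -= -3*R0 → (0, -16, 6)  (L[2][0] := -3)
[col 1] pivot -4
  R2 -= 4*R1 → (0, 0, 2)  (L[2][1] := 4)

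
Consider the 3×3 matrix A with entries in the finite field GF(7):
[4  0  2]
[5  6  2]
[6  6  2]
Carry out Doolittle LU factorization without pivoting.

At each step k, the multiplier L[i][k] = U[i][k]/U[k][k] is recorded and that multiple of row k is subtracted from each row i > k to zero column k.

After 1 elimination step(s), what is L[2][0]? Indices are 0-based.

L[2][0] = 5

k=0: U[0][0]=4
  eliminate (1,0): mult=3, new row 1: (0, 6, 3); set L[1][0]=3
  eliminate (2,0): mult=5, new row 2: (0, 6, 6); set L[2][0]=5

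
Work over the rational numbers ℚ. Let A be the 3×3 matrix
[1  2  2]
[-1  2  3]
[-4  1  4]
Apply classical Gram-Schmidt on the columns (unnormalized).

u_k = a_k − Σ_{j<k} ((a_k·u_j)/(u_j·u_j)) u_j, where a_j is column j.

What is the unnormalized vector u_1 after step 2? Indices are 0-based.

u_1 = (20/9, 16/9, 1/9)

Step 1: u_0 = a_0 = (1, -1, -4).
Step 2: u_1 = a_1 − (-2/9)·u_0 = (20/9, 16/9, 1/9).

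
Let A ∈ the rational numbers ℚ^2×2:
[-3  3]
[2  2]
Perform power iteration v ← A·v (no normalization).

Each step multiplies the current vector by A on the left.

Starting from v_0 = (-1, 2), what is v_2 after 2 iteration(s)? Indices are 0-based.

v_2 = (-21, 22)

v_0 = (-1, 2).
v_1 = A·v_0 = (9, 2).
v_2 = A·v_1 = (-21, 22).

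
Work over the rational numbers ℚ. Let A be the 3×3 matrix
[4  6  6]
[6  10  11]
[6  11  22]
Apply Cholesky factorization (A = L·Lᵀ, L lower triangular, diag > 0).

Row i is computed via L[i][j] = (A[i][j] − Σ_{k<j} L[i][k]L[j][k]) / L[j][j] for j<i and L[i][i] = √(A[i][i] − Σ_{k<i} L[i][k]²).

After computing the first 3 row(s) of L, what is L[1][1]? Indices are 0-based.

Step 1: L[0][0] = √(4) = 2.
  L[1][0] = (6) / L[0][0] = 3.
Step 2: L[1][1] = √(1) = 1.
  L[2][0] = (6) / L[0][0] = 3.
  L[2][1] = (2) / L[1][1] = 2.
Step 3: L[2][2] = √(9) = 3.

L[1][1] = 1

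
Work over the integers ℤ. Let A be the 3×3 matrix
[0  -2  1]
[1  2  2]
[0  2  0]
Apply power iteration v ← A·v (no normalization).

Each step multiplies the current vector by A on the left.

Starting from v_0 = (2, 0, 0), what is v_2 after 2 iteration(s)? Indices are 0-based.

v_0 = (2, 0, 0).
v_1 = A·v_0 = (0, 2, 0).
v_2 = A·v_1 = (-4, 4, 4).

v_2 = (-4, 4, 4)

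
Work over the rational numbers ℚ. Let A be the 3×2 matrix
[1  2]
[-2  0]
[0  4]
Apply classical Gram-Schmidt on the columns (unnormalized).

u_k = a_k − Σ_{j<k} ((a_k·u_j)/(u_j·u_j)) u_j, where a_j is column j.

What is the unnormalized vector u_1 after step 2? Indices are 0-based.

Step 1: u_0 = a_0 = (1, -2, 0).
Step 2: u_1 = a_1 − (2/5)·u_0 = (8/5, 4/5, 4).

u_1 = (8/5, 4/5, 4)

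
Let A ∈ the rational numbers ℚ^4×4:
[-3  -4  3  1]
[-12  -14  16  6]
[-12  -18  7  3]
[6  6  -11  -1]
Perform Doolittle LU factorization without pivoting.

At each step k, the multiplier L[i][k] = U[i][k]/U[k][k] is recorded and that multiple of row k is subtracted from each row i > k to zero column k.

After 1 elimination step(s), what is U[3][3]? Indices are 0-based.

k=0: U[0][0]=-3
  eliminate (1,0): mult=4, new row 1: (0, 2, 4, 2); set L[1][0]=4
  eliminate (2,0): mult=4, new row 2: (0, -2, -5, -1); set L[2][0]=4
  eliminate (3,0): mult=-2, new row 3: (0, -2, -5, 1); set L[3][0]=-2

U[3][3] = 1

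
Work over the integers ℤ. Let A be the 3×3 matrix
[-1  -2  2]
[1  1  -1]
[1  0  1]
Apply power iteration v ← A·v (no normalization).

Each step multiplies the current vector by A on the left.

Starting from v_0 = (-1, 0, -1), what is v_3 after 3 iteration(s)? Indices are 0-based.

v_0 = (-1, 0, -1).
v_1 = A·v_0 = (-1, 0, -2).
v_2 = A·v_1 = (-3, 1, -3).
v_3 = A·v_2 = (-5, 1, -6).

v_3 = (-5, 1, -6)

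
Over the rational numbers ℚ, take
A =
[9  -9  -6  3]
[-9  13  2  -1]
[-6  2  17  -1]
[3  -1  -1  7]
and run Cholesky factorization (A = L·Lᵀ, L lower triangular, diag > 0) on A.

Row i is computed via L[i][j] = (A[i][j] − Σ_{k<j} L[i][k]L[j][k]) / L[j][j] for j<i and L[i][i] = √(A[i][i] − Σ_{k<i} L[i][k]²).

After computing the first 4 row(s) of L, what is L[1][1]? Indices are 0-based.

Step 1: L[0][0] = √(9) = 3.
  L[1][0] = (-9) / L[0][0] = -3.
Step 2: L[1][1] = √(4) = 2.
  L[2][0] = (-6) / L[0][0] = -2.
  L[2][1] = (-4) / L[1][1] = -2.
Step 3: L[2][2] = √(9) = 3.
  L[3][0] = (3) / L[0][0] = 1.
  L[3][1] = (2) / L[1][1] = 1.
  L[3][2] = (3) / L[2][2] = 1.
Step 4: L[3][3] = √(4) = 2.

L[1][1] = 2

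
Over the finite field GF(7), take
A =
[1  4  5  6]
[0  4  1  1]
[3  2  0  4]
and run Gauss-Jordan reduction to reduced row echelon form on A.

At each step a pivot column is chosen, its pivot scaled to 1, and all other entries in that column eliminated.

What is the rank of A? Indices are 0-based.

rank = 3

step 1: normalize row 0 (÷1) = (1, 4, 5, 6)
  row 2: subtract 3×row0 = (0, 4, 6, 0)
step 2: normalize row 1 (÷4) = (0, 1, 2, 2)
  row 0: subtract 4×row1 = (1, 0, 4, 5)
  row 2: subtract 4×row1 = (0, 0, 5, 6)
step 3: normalize row 2 (÷5) = (0, 0, 1, 4)
  row 0: subtract 4×row2 = (1, 0, 0, 3)
  row 1: subtract 2×row2 = (0, 1, 0, 1)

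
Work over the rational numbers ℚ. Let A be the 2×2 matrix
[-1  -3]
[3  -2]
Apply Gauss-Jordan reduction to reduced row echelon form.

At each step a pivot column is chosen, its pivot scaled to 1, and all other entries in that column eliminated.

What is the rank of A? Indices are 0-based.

rank = 2

step 1: normalize row 0 (÷-1) = (1, 3)
  row 1: subtract 3×row0 = (0, -11)
step 2: normalize row 1 (÷-11) = (0, 1)
  row 0: subtract 3×row1 = (1, 0)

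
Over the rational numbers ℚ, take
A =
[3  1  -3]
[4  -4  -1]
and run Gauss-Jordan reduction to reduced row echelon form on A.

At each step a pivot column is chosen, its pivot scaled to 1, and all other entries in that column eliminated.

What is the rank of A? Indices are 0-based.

rank = 2

[1] R0 /= 3  ⇒  (1, 1/3, -1)
     R1 -= 4·R0  ⇒  (0, -16/3, 3)
[2] R1 /= -16/3  ⇒  (0, 1, -9/16)
     R0 -= 1/3·R1  ⇒  (1, 0, -13/16)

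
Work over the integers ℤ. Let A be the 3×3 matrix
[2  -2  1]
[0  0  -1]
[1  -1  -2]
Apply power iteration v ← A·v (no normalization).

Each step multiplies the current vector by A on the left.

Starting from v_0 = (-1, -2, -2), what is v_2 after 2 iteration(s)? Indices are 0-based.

v_0 = (-1, -2, -2).
v_1 = A·v_0 = (0, 2, 5).
v_2 = A·v_1 = (1, -5, -12).

v_2 = (1, -5, -12)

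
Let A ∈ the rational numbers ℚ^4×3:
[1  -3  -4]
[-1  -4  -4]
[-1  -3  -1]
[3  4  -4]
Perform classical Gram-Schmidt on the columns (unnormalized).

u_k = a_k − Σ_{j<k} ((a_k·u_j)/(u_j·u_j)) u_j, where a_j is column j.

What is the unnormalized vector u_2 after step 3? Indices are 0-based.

u_2 = (241/172, -371/172, -33/172, -5/4)

Step 1: u_0 = a_0 = (1, -1, -1, 3).
Step 2: u_1 = a_1 − (4/3)·u_0 = (-13/3, -8/3, -5/3, 0).
Step 3: u_2 = a_2 − (-11/12)·u_0 − (89/86)·u_1 = (241/172, -371/172, -33/172, -5/4).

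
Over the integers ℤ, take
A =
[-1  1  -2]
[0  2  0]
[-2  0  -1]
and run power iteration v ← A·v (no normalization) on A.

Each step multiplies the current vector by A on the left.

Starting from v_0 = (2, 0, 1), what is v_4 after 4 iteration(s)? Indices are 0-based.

v_0 = (2, 0, 1).
v_1 = A·v_0 = (-4, 0, -5).
v_2 = A·v_1 = (14, 0, 13).
v_3 = A·v_2 = (-40, 0, -41).
v_4 = A·v_3 = (122, 0, 121).

v_4 = (122, 0, 121)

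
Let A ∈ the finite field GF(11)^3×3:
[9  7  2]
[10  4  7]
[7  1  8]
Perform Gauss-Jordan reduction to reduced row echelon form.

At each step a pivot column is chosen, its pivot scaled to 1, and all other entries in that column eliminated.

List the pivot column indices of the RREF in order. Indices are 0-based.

[1] R0 /= 9  ⇒  (1, 2, 10)
     R1 -= 10·R0  ⇒  (0, 6, 6)
     R2 -= 7·R0  ⇒  (0, 9, 4)
[2] R1 /= 6  ⇒  (0, 1, 1)
     R0 -= 2·R1  ⇒  (1, 0, 8)
     R2 -= 9·R1  ⇒  (0, 0, 6)
[3] R2 /= 6  ⇒  (0, 0, 1)
     R0 -= 8·R2  ⇒  (1, 0, 0)
     R1 -= 1·R2  ⇒  (0, 1, 0)

pivot columns: 0, 1, 2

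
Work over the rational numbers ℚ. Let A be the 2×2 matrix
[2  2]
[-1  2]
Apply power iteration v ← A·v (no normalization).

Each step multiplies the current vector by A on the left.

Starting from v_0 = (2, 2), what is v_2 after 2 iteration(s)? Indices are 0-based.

v_0 = (2, 2).
v_1 = A·v_0 = (8, 2).
v_2 = A·v_1 = (20, -4).

v_2 = (20, -4)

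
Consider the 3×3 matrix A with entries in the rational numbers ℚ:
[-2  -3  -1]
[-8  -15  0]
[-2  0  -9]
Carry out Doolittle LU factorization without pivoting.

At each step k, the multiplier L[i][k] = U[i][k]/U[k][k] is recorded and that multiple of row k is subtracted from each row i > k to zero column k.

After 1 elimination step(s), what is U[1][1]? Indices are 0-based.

[col 0] pivot -2
  R1 -= 4*R0 → (0, -3, 4)  (L[1][0] := 4)
  R2 -= 1*R0 → (0, 3, -8)  (L[2][0] := 1)

U[1][1] = -3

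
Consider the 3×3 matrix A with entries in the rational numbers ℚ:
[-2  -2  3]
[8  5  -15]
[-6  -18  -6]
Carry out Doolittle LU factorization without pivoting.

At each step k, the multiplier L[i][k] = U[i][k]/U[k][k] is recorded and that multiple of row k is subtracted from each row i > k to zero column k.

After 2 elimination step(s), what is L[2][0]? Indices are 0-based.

[col 0] pivot -2
  R1 -= -4*R0 → (0, -3, -3)  (L[1][0] := -4)
  R2 -= 3*R0 → (0, -12, -15)  (L[2][0] := 3)
[col 1] pivot -3
  R2 -= 4*R1 → (0, 0, -3)  (L[2][1] := 4)

L[2][0] = 3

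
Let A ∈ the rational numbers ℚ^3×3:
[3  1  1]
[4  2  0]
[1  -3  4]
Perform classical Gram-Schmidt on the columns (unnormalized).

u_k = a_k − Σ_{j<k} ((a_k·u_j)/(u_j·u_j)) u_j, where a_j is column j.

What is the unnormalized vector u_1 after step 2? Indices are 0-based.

u_1 = (1/13, 10/13, -43/13)

Step 1: u_0 = a_0 = (3, 4, 1).
Step 2: u_1 = a_1 − (4/13)·u_0 = (1/13, 10/13, -43/13).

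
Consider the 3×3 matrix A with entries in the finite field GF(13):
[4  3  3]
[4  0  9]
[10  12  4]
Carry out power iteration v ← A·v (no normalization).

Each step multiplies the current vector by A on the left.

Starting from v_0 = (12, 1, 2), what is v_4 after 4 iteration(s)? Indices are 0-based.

v_4 = (10, 2, 2)

v_0 = (12, 1, 2).
v_1 = A·v_0 = (5, 1, 10).
v_2 = A·v_1 = (1, 6, 11).
v_3 = A·v_2 = (3, 12, 9).
v_4 = A·v_3 = (10, 2, 2).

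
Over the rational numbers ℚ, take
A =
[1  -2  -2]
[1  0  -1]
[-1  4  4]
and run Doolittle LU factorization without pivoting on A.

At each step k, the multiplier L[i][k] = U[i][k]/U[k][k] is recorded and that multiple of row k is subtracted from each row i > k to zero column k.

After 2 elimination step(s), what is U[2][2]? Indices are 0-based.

[col 0] pivot 1
  R1 -= 1*R0 → (0, 2, 1)  (L[1][0] := 1)
  R2 -= -1*R0 → (0, 2, 2)  (L[2][0] := -1)
[col 1] pivot 2
  R2 -= 1*R1 → (0, 0, 1)  (L[2][1] := 1)

U[2][2] = 1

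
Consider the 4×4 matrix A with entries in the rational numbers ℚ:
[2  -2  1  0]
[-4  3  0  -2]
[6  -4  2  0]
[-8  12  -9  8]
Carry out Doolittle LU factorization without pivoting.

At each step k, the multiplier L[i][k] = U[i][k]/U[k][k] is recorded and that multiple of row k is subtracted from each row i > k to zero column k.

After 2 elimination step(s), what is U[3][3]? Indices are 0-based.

U[3][3] = 0

k=0: U[0][0]=2
  eliminate (1,0): mult=-2, new row 1: (0, -1, 2, -2); set L[1][0]=-2
  eliminate (2,0): mult=3, new row 2: (0, 2, -1, 0); set L[2][0]=3
  eliminate (3,0): mult=-4, new row 3: (0, 4, -5, 8); set L[3][0]=-4
k=1: U[1][1]=-1
  eliminate (2,1): mult=-2, new row 2: (0, 0, 3, -4); set L[2][1]=-2
  eliminate (3,1): mult=-4, new row 3: (0, 0, 3, 0); set L[3][1]=-4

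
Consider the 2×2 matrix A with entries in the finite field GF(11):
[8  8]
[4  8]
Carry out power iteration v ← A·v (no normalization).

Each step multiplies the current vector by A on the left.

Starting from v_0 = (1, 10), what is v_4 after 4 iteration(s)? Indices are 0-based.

v_0 = (1, 10).
v_1 = A·v_0 = (0, 7).
v_2 = A·v_1 = (1, 1).
v_3 = A·v_2 = (5, 1).
v_4 = A·v_3 = (4, 6).

v_4 = (4, 6)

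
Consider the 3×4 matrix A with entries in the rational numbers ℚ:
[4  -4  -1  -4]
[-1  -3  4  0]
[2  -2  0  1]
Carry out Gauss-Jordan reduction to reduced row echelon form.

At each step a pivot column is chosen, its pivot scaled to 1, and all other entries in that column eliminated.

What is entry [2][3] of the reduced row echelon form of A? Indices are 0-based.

M[2][3] = 6

[1] R0 /= 4  ⇒  (1, -1, -1/4, -1)
     R1 -= -1·R0  ⇒  (0, -4, 15/4, -1)
     R2 -= 2·R0  ⇒  (0, 0, 1/2, 3)
[2] R1 /= -4  ⇒  (0, 1, -15/16, 1/4)
     R0 -= -1·R1  ⇒  (1, 0, -19/16, -3/4)
[3] R2 /= 1/2  ⇒  (0, 0, 1, 6)
     R0 -= -19/16·R2  ⇒  (1, 0, 0, 51/8)
     R1 -= -15/16·R2  ⇒  (0, 1, 0, 47/8)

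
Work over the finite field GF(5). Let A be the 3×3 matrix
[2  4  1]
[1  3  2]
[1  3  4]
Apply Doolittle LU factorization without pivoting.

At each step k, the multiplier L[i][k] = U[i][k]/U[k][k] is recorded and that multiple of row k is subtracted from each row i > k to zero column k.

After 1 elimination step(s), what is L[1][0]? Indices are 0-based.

Step 1: pivot at (0,0) is 2.
  row1 ← row1 − (3)·row0  ⇒  L[1][0]=3, U row1=(0, 1, 4)
  row2 ← row2 − (3)·row0  ⇒  L[2][0]=3, U row2=(0, 1, 1)

L[1][0] = 3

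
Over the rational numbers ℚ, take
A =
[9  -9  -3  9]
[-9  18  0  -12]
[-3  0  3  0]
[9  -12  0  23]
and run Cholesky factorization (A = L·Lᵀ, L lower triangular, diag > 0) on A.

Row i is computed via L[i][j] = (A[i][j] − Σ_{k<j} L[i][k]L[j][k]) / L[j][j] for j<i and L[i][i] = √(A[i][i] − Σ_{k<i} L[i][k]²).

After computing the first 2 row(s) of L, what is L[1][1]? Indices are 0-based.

Step 1: L[0][0] = √(9) = 3.
  L[1][0] = (-9) / L[0][0] = -3.
Step 2: L[1][1] = √(9) = 3.

L[1][1] = 3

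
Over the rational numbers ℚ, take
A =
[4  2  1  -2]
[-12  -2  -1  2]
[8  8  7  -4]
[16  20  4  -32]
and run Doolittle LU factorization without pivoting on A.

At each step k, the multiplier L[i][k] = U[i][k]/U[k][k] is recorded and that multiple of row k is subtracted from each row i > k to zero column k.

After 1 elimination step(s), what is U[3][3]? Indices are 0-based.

U[3][3] = -24

Step 1: pivot at (0,0) is 4.
  row1 ← row1 − (-3)·row0  ⇒  L[1][0]=-3, U row1=(0, 4, 2, -4)
  row2 ← row2 − (2)·row0  ⇒  L[2][0]=2, U row2=(0, 4, 5, 0)
  row3 ← row3 − (4)·row0  ⇒  L[3][0]=4, U row3=(0, 12, 0, -24)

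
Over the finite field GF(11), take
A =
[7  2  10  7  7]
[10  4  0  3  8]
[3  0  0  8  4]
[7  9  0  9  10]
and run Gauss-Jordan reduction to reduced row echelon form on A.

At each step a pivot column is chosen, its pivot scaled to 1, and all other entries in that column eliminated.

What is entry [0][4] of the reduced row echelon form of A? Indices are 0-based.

[1] R0 /= 7  ⇒  (1, 5, 3, 1, 1)
     R1 -= 10·R0  ⇒  (0, 9, 3, 4, 9)
     R2 -= 3·R0  ⇒  (0, 7, 2, 5, 1)
     R3 -= 7·R0  ⇒  (0, 7, 1, 2, 3)
[2] R1 /= 9  ⇒  (0, 1, 4, 9, 1)
     R0 -= 5·R1  ⇒  (1, 0, 5, 0, 7)
     R2 -= 7·R1  ⇒  (0, 0, 7, 8, 5)
     R3 -= 7·R1  ⇒  (0, 0, 6, 5, 7)
[3] R2 /= 7  ⇒  (0, 0, 1, 9, 7)
     R0 -= 5·R2  ⇒  (1, 0, 0, 10, 5)
     R1 -= 4·R2  ⇒  (0, 1, 0, 6, 6)
     R3 -= 6·R2  ⇒  (0, 0, 0, 6, 9)
[4] R3 /= 6  ⇒  (0, 0, 0, 1, 7)
     R0 -= 10·R3  ⇒  (1, 0, 0, 0, 1)
     R1 -= 6·R3  ⇒  (0, 1, 0, 0, 8)
     R2 -= 9·R3  ⇒  (0, 0, 1, 0, 10)

M[0][4] = 1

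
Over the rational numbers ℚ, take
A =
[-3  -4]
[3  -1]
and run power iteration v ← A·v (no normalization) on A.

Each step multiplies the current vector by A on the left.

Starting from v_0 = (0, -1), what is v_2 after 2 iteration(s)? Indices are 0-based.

v_0 = (0, -1).
v_1 = A·v_0 = (4, 1).
v_2 = A·v_1 = (-16, 11).

v_2 = (-16, 11)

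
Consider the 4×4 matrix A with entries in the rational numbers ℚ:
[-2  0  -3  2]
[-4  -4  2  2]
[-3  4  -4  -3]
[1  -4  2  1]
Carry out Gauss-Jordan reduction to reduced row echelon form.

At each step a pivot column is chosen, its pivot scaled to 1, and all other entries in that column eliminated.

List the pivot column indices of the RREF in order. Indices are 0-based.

pivot columns: 0, 1, 2, 3

[1] R0 /= -2  ⇒  (1, 0, 3/2, -1)
     R1 -= -4·R0  ⇒  (0, -4, 8, -2)
     R2 -= -3·R0  ⇒  (0, 4, 1/2, -6)
     R3 -= 1·R0  ⇒  (0, -4, 1/2, 2)
[2] R1 /= -4  ⇒  (0, 1, -2, 1/2)
     R2 -= 4·R1  ⇒  (0, 0, 17/2, -8)
     R3 -= -4·R1  ⇒  (0, 0, -15/2, 4)
[3] R2 /= 17/2  ⇒  (0, 0, 1, -16/17)
     R0 -= 3/2·R2  ⇒  (1, 0, 0, 7/17)
     R1 -= -2·R2  ⇒  (0, 1, 0, -47/34)
     R3 -= -15/2·R2  ⇒  (0, 0, 0, -52/17)
[4] R3 /= -52/17  ⇒  (0, 0, 0, 1)
     R0 -= 7/17·R3  ⇒  (1, 0, 0, 0)
     R1 -= -47/34·R3  ⇒  (0, 1, 0, 0)
     R2 -= -16/17·R3  ⇒  (0, 0, 1, 0)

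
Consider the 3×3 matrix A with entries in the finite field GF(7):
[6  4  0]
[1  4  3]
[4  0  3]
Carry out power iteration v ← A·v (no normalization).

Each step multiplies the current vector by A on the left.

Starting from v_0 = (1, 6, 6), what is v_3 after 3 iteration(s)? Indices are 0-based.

v_0 = (1, 6, 6).
v_1 = A·v_0 = (2, 1, 1).
v_2 = A·v_1 = (2, 2, 4).
v_3 = A·v_2 = (6, 1, 6).

v_3 = (6, 1, 6)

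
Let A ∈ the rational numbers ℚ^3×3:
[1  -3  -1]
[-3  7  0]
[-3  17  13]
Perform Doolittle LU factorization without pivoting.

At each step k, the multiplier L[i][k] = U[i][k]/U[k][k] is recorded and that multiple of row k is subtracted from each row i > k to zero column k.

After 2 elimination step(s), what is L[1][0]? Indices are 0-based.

Step 1: pivot at (0,0) is 1.
  row1 ← row1 − (-3)·row0  ⇒  L[1][0]=-3, U row1=(0, -2, -3)
  row2 ← row2 − (-3)·row0  ⇒  L[2][0]=-3, U row2=(0, 8, 10)
Step 2: pivot at (1,1) is -2.
  row2 ← row2 − (-4)·row1  ⇒  L[2][1]=-4, U row2=(0, 0, -2)

L[1][0] = -3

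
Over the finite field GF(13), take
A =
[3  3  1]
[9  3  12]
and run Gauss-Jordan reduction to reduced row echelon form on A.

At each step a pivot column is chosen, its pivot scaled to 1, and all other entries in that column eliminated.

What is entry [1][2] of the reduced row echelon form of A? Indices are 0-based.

M[1][2] = 5

step 1: normalize row 0 (÷3) = (1, 1, 9)
  row 1: subtract 9×row0 = (0, 7, 9)
step 2: normalize row 1 (÷7) = (0, 1, 5)
  row 0: subtract 1×row1 = (1, 0, 4)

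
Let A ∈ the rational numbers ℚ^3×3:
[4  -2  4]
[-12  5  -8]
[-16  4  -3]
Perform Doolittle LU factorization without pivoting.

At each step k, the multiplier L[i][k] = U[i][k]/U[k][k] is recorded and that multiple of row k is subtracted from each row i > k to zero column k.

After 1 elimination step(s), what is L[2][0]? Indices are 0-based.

L[2][0] = -4

Step 1: pivot at (0,0) is 4.
  row1 ← row1 − (-3)·row0  ⇒  L[1][0]=-3, U row1=(0, -1, 4)
  row2 ← row2 − (-4)·row0  ⇒  L[2][0]=-4, U row2=(0, -4, 13)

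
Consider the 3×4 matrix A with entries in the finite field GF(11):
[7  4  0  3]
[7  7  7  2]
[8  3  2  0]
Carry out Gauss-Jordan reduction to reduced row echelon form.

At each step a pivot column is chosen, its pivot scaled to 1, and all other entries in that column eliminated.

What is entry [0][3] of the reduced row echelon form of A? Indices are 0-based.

M[0][3] = 2

[1] R0 /= 7  ⇒  (1, 10, 0, 2)
     R1 -= 7·R0  ⇒  (0, 3, 7, 10)
     R2 -= 8·R0  ⇒  (0, 0, 2, 6)
[2] R1 /= 3  ⇒  (0, 1, 6, 7)
     R0 -= 10·R1  ⇒  (1, 0, 6, 9)
[3] R2 /= 2  ⇒  (0, 0, 1, 3)
     R0 -= 6·R2  ⇒  (1, 0, 0, 2)
     R1 -= 6·R2  ⇒  (0, 1, 0, 0)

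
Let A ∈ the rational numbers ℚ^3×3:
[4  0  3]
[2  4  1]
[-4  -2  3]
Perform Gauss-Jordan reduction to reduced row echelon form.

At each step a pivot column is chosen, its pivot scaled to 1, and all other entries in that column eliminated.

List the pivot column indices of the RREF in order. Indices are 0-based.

pivot columns: 0, 1, 2

pivot(0,0)=4: scale R0 → (1, 0, 3/4)
  clear (1,0): R1 −= (2)R0 → (0, 4, -1/2)
  clear (2,0): R2 −= (-4)R0 → (0, -2, 6)
pivot(1,1)=4: scale R1 → (0, 1, -1/8)
  clear (2,1): R2 −= (-2)R1 → (0, 0, 23/4)
pivot(2,2)=23/4: scale R2 → (0, 0, 1)
  clear (0,2): R0 −= (3/4)R2 → (1, 0, 0)
  clear (1,2): R1 −= (-1/8)R2 → (0, 1, 0)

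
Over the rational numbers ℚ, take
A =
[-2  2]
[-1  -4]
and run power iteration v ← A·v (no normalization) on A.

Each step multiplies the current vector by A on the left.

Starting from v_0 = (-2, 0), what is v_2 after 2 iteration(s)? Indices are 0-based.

v_2 = (-4, -12)

v_0 = (-2, 0).
v_1 = A·v_0 = (4, 2).
v_2 = A·v_1 = (-4, -12).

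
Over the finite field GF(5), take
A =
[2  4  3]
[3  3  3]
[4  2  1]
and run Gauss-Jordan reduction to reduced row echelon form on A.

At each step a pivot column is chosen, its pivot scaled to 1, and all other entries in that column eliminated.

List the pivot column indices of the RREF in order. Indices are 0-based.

pivot columns: 0, 1, 2

step 1: normalize row 0 (÷2) = (1, 2, 4)
  row 1: subtract 3×row0 = (0, 2, 1)
  row 2: subtract 4×row0 = (0, 4, 0)
step 2: normalize row 1 (÷2) = (0, 1, 3)
  row 0: subtract 2×row1 = (1, 0, 3)
  row 2: subtract 4×row1 = (0, 0, 3)
step 3: normalize row 2 (÷3) = (0, 0, 1)
  row 0: subtract 3×row2 = (1, 0, 0)
  row 1: subtract 3×row2 = (0, 1, 0)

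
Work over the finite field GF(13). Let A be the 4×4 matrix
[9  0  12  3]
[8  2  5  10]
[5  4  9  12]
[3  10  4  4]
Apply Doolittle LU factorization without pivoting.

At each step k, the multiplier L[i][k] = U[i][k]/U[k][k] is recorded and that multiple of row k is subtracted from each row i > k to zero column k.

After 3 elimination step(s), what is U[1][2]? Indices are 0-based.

U[1][2] = 3

[col 0] pivot 9
  R1 -= 11*R0 → (0, 2, 3, 3)  (L[1][0] := 11)
  R2 -= 2*R0 → (0, 4, 11, 6)  (L[2][0] := 2)
  R3 -= 9*R0 → (0, 10, 0, 3)  (L[3][0] := 9)
[col 1] pivot 2
  R2 -= 2*R1 → (0, 0, 5, 0)  (L[2][1] := 2)
  R3 -= 5*R1 → (0, 0, 11, 1)  (L[3][1] := 5)
[col 2] pivot 5
  R3 -= 10*R2 → (0, 0, 0, 1)  (L[3][2] := 10)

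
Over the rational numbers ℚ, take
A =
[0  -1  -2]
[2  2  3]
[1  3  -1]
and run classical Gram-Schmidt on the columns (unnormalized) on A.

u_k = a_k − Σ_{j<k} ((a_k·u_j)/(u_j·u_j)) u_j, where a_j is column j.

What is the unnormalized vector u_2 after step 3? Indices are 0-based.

Step 1: u_0 = a_0 = (0, 2, 1).
Step 2: u_1 = a_1 − (7/5)·u_0 = (-1, -4/5, 8/5).
Step 3: u_2 = a_2 − (1)·u_0 − (-10/21)·u_1 = (-52/21, 13/21, -26/21).

u_2 = (-52/21, 13/21, -26/21)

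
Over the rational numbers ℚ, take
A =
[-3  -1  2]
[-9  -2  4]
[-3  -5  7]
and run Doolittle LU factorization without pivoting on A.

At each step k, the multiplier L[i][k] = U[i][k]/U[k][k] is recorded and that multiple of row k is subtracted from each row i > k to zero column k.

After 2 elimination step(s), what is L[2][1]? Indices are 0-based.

L[2][1] = -4

Step 1: pivot at (0,0) is -3.
  row1 ← row1 − (3)·row0  ⇒  L[1][0]=3, U row1=(0, 1, -2)
  row2 ← row2 − (1)·row0  ⇒  L[2][0]=1, U row2=(0, -4, 5)
Step 2: pivot at (1,1) is 1.
  row2 ← row2 − (-4)·row1  ⇒  L[2][1]=-4, U row2=(0, 0, -3)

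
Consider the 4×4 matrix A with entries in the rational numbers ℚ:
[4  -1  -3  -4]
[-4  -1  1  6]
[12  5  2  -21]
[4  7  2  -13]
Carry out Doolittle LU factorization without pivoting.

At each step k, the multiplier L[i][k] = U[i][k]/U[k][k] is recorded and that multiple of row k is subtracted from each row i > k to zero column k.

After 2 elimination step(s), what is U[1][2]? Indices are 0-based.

U[1][2] = -2

k=0: U[0][0]=4
  eliminate (1,0): mult=-1, new row 1: (0, -2, -2, 2); set L[1][0]=-1
  eliminate (2,0): mult=3, new row 2: (0, 8, 11, -9); set L[2][0]=3
  eliminate (3,0): mult=1, new row 3: (0, 8, 5, -9); set L[3][0]=1
k=1: U[1][1]=-2
  eliminate (2,1): mult=-4, new row 2: (0, 0, 3, -1); set L[2][1]=-4
  eliminate (3,1): mult=-4, new row 3: (0, 0, -3, -1); set L[3][1]=-4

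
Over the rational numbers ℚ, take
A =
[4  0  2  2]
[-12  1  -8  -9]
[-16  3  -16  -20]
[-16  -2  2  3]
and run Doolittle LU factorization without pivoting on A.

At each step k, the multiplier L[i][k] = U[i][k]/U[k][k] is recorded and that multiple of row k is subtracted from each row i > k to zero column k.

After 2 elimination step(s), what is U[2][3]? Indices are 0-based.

U[2][3] = -3

k=0: U[0][0]=4
  eliminate (1,0): mult=-3, new row 1: (0, 1, -2, -3); set L[1][0]=-3
  eliminate (2,0): mult=-4, new row 2: (0, 3, -8, -12); set L[2][0]=-4
  eliminate (3,0): mult=-4, new row 3: (0, -2, 10, 11); set L[3][0]=-4
k=1: U[1][1]=1
  eliminate (2,1): mult=3, new row 2: (0, 0, -2, -3); set L[2][1]=3
  eliminate (3,1): mult=-2, new row 3: (0, 0, 6, 5); set L[3][1]=-2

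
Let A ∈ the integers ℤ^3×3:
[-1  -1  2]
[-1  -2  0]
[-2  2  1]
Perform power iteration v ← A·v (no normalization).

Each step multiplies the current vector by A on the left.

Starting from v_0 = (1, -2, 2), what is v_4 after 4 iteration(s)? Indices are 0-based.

v_4 = (-45, -87, 56)

v_0 = (1, -2, 2).
v_1 = A·v_0 = (5, 3, -4).
v_2 = A·v_1 = (-16, -11, -8).
v_3 = A·v_2 = (11, 38, 2).
v_4 = A·v_3 = (-45, -87, 56).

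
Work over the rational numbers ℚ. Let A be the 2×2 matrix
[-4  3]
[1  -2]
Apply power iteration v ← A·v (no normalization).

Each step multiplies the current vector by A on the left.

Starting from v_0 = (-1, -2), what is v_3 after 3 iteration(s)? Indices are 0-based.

v_3 = (-92, 33)

v_0 = (-1, -2).
v_1 = A·v_0 = (-2, 3).
v_2 = A·v_1 = (17, -8).
v_3 = A·v_2 = (-92, 33).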